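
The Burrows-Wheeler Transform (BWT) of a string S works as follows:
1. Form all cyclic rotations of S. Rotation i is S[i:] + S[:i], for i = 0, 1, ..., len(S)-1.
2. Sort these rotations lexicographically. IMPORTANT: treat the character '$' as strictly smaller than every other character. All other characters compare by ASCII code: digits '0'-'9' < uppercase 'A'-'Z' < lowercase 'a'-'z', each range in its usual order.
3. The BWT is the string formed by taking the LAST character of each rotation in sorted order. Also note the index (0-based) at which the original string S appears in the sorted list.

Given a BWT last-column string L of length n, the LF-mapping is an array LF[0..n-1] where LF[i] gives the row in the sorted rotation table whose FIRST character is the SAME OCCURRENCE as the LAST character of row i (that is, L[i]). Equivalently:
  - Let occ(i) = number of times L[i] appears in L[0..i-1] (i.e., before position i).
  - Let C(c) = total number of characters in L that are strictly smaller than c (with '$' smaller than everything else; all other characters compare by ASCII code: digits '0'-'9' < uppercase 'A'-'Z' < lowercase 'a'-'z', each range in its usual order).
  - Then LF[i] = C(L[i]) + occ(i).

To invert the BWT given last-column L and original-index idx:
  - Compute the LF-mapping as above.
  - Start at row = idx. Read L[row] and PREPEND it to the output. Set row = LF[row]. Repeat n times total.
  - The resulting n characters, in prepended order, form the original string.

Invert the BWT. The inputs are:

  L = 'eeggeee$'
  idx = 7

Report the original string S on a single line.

LF mapping: 1 2 6 7 3 4 5 0
Walk LF starting at row 7, prepending L[row]:
  step 1: row=7, L[7]='$', prepend. Next row=LF[7]=0
  step 2: row=0, L[0]='e', prepend. Next row=LF[0]=1
  step 3: row=1, L[1]='e', prepend. Next row=LF[1]=2
  step 4: row=2, L[2]='g', prepend. Next row=LF[2]=6
  step 5: row=6, L[6]='e', prepend. Next row=LF[6]=5
  step 6: row=5, L[5]='e', prepend. Next row=LF[5]=4
  step 7: row=4, L[4]='e', prepend. Next row=LF[4]=3
  step 8: row=3, L[3]='g', prepend. Next row=LF[3]=7
Reversed output: geeegee$

Answer: geeegee$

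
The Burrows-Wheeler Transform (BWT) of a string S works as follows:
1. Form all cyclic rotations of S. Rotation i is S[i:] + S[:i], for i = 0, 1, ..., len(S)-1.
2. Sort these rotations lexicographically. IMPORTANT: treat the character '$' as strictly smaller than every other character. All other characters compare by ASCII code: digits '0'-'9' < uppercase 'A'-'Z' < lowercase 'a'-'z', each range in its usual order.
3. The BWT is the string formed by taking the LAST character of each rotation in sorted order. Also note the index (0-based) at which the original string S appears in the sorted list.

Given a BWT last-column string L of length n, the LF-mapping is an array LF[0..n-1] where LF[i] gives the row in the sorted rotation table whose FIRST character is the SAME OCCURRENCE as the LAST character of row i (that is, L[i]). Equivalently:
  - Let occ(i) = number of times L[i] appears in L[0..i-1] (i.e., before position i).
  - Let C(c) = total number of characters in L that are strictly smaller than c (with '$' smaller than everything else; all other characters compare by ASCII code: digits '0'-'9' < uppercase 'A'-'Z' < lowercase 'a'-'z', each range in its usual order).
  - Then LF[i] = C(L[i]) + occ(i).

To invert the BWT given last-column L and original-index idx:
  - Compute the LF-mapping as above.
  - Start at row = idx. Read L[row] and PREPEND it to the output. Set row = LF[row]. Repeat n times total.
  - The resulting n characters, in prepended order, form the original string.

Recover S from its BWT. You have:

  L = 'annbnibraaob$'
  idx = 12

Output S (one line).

LF mapping: 1 8 9 4 10 7 5 12 2 3 11 6 0
Walk LF starting at row 12, prepending L[row]:
  step 1: row=12, L[12]='$', prepend. Next row=LF[12]=0
  step 2: row=0, L[0]='a', prepend. Next row=LF[0]=1
  step 3: row=1, L[1]='n', prepend. Next row=LF[1]=8
  step 4: row=8, L[8]='a', prepend. Next row=LF[8]=2
  step 5: row=2, L[2]='n', prepend. Next row=LF[2]=9
  step 6: row=9, L[9]='a', prepend. Next row=LF[9]=3
  step 7: row=3, L[3]='b', prepend. Next row=LF[3]=4
  step 8: row=4, L[4]='n', prepend. Next row=LF[4]=10
  step 9: row=10, L[10]='o', prepend. Next row=LF[10]=11
  step 10: row=11, L[11]='b', prepend. Next row=LF[11]=6
  step 11: row=6, L[6]='b', prepend. Next row=LF[6]=5
  step 12: row=5, L[5]='i', prepend. Next row=LF[5]=7
  step 13: row=7, L[7]='r', prepend. Next row=LF[7]=12
Reversed output: ribbonbanana$

Answer: ribbonbanana$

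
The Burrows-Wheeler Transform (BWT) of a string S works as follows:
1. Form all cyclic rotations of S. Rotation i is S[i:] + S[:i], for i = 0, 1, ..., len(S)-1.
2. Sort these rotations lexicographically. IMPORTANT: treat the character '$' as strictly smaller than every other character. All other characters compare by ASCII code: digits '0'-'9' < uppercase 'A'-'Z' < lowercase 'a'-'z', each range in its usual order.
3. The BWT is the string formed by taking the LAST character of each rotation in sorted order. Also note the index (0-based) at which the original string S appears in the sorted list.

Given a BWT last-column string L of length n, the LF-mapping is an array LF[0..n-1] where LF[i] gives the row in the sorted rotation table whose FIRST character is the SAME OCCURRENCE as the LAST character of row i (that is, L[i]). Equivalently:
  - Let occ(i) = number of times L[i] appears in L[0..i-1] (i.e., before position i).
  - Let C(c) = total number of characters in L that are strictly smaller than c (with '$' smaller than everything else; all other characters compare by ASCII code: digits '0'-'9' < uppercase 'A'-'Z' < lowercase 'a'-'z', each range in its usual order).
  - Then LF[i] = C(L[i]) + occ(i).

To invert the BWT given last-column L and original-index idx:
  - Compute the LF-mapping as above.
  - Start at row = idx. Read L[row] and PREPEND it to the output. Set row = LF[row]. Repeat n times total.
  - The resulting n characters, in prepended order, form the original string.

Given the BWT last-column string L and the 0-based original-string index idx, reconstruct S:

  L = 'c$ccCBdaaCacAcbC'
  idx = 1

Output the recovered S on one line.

Answer: AcCCbcccBCdaaac$

Derivation:
LF mapping: 10 0 11 12 3 2 15 6 7 4 8 13 1 14 9 5
Walk LF starting at row 1, prepending L[row]:
  step 1: row=1, L[1]='$', prepend. Next row=LF[1]=0
  step 2: row=0, L[0]='c', prepend. Next row=LF[0]=10
  step 3: row=10, L[10]='a', prepend. Next row=LF[10]=8
  step 4: row=8, L[8]='a', prepend. Next row=LF[8]=7
  step 5: row=7, L[7]='a', prepend. Next row=LF[7]=6
  step 6: row=6, L[6]='d', prepend. Next row=LF[6]=15
  step 7: row=15, L[15]='C', prepend. Next row=LF[15]=5
  step 8: row=5, L[5]='B', prepend. Next row=LF[5]=2
  step 9: row=2, L[2]='c', prepend. Next row=LF[2]=11
  step 10: row=11, L[11]='c', prepend. Next row=LF[11]=13
  step 11: row=13, L[13]='c', prepend. Next row=LF[13]=14
  step 12: row=14, L[14]='b', prepend. Next row=LF[14]=9
  step 13: row=9, L[9]='C', prepend. Next row=LF[9]=4
  step 14: row=4, L[4]='C', prepend. Next row=LF[4]=3
  step 15: row=3, L[3]='c', prepend. Next row=LF[3]=12
  step 16: row=12, L[12]='A', prepend. Next row=LF[12]=1
Reversed output: AcCCbcccBCdaaac$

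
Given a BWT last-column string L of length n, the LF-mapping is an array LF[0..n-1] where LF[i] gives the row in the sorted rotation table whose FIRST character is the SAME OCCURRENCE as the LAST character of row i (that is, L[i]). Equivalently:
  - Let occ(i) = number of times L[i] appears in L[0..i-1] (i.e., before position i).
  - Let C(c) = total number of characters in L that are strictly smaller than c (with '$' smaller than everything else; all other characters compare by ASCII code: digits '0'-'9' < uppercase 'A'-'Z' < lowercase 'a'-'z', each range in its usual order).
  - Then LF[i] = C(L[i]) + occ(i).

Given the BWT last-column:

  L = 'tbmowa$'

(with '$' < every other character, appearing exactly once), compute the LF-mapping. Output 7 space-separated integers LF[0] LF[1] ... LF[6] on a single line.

Answer: 5 2 3 4 6 1 0

Derivation:
Char counts: '$':1, 'a':1, 'b':1, 'm':1, 'o':1, 't':1, 'w':1
C (first-col start): C('$')=0, C('a')=1, C('b')=2, C('m')=3, C('o')=4, C('t')=5, C('w')=6
L[0]='t': occ=0, LF[0]=C('t')+0=5+0=5
L[1]='b': occ=0, LF[1]=C('b')+0=2+0=2
L[2]='m': occ=0, LF[2]=C('m')+0=3+0=3
L[3]='o': occ=0, LF[3]=C('o')+0=4+0=4
L[4]='w': occ=0, LF[4]=C('w')+0=6+0=6
L[5]='a': occ=0, LF[5]=C('a')+0=1+0=1
L[6]='$': occ=0, LF[6]=C('$')+0=0+0=0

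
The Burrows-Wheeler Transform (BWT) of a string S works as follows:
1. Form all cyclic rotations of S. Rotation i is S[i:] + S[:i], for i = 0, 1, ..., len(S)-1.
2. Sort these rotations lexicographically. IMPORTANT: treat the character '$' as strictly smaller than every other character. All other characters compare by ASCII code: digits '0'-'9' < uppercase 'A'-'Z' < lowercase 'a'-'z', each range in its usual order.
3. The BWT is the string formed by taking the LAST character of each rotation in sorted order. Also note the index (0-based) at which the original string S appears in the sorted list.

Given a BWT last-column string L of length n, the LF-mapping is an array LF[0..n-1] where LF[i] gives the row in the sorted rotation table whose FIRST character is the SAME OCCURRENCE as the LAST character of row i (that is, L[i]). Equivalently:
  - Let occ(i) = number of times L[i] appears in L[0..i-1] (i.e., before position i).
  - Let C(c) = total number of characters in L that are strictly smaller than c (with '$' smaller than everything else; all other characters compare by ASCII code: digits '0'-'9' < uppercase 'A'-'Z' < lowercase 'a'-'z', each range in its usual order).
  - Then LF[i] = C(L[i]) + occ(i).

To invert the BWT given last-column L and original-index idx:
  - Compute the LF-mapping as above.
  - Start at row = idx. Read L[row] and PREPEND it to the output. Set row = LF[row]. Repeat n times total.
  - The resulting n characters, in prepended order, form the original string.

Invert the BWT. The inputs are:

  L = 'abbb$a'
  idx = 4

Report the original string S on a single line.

LF mapping: 1 3 4 5 0 2
Walk LF starting at row 4, prepending L[row]:
  step 1: row=4, L[4]='$', prepend. Next row=LF[4]=0
  step 2: row=0, L[0]='a', prepend. Next row=LF[0]=1
  step 3: row=1, L[1]='b', prepend. Next row=LF[1]=3
  step 4: row=3, L[3]='b', prepend. Next row=LF[3]=5
  step 5: row=5, L[5]='a', prepend. Next row=LF[5]=2
  step 6: row=2, L[2]='b', prepend. Next row=LF[2]=4
Reversed output: babba$

Answer: babba$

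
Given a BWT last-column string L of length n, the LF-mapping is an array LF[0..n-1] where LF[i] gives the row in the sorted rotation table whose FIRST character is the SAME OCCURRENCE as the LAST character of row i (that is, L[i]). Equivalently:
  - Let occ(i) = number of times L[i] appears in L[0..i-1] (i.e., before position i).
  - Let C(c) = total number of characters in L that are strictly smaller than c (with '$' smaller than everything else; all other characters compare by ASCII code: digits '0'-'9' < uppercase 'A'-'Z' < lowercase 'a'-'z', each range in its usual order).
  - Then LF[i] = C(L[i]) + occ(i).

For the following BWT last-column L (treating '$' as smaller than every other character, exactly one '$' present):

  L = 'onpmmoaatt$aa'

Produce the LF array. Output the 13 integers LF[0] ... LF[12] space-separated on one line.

Answer: 8 7 10 5 6 9 1 2 11 12 0 3 4

Derivation:
Char counts: '$':1, 'a':4, 'm':2, 'n':1, 'o':2, 'p':1, 't':2
C (first-col start): C('$')=0, C('a')=1, C('m')=5, C('n')=7, C('o')=8, C('p')=10, C('t')=11
L[0]='o': occ=0, LF[0]=C('o')+0=8+0=8
L[1]='n': occ=0, LF[1]=C('n')+0=7+0=7
L[2]='p': occ=0, LF[2]=C('p')+0=10+0=10
L[3]='m': occ=0, LF[3]=C('m')+0=5+0=5
L[4]='m': occ=1, LF[4]=C('m')+1=5+1=6
L[5]='o': occ=1, LF[5]=C('o')+1=8+1=9
L[6]='a': occ=0, LF[6]=C('a')+0=1+0=1
L[7]='a': occ=1, LF[7]=C('a')+1=1+1=2
L[8]='t': occ=0, LF[8]=C('t')+0=11+0=11
L[9]='t': occ=1, LF[9]=C('t')+1=11+1=12
L[10]='$': occ=0, LF[10]=C('$')+0=0+0=0
L[11]='a': occ=2, LF[11]=C('a')+2=1+2=3
L[12]='a': occ=3, LF[12]=C('a')+3=1+3=4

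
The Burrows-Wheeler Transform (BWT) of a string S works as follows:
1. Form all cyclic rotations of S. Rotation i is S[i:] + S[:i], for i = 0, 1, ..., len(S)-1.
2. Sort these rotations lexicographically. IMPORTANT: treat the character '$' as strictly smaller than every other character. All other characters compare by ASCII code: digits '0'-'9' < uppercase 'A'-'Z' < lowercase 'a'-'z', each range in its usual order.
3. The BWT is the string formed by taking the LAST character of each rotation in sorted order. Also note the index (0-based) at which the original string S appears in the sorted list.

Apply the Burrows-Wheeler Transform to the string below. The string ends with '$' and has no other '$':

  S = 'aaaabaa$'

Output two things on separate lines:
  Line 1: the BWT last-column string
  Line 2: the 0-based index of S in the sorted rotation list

Answer: aab$aaaa
3

Derivation:
All 8 rotations (rotation i = S[i:]+S[:i]):
  rot[0] = aaaabaa$
  rot[1] = aaabaa$a
  rot[2] = aabaa$aa
  rot[3] = abaa$aaa
  rot[4] = baa$aaaa
  rot[5] = aa$aaaab
  rot[6] = a$aaaaba
  rot[7] = $aaaabaa
Sorted (with $ < everything):
  sorted[0] = $aaaabaa  (last char: 'a')
  sorted[1] = a$aaaaba  (last char: 'a')
  sorted[2] = aa$aaaab  (last char: 'b')
  sorted[3] = aaaabaa$  (last char: '$')
  sorted[4] = aaabaa$a  (last char: 'a')
  sorted[5] = aabaa$aa  (last char: 'a')
  sorted[6] = abaa$aaa  (last char: 'a')
  sorted[7] = baa$aaaa  (last char: 'a')
Last column: aab$aaaa
Original string S is at sorted index 3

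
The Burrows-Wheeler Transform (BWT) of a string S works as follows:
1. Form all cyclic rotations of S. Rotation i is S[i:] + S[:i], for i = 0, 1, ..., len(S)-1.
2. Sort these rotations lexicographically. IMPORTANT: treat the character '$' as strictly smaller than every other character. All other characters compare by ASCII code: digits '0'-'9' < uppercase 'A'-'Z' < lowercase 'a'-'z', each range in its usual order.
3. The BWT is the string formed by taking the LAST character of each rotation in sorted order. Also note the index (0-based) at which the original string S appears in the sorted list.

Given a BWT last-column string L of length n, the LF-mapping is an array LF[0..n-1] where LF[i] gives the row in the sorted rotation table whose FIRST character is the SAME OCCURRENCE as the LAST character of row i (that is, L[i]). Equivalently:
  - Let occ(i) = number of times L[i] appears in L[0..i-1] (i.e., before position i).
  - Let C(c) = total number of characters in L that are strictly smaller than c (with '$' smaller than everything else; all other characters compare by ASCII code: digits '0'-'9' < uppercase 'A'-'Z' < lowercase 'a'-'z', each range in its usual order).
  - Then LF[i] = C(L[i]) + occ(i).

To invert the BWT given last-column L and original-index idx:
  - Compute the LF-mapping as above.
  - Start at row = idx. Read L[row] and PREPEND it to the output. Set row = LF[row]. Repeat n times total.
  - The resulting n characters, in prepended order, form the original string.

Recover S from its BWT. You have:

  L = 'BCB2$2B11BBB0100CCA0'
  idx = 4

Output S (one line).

LF mapping: 11 17 12 8 0 9 13 5 6 14 15 16 1 7 2 3 18 19 10 4
Walk LF starting at row 4, prepending L[row]:
  step 1: row=4, L[4]='$', prepend. Next row=LF[4]=0
  step 2: row=0, L[0]='B', prepend. Next row=LF[0]=11
  step 3: row=11, L[11]='B', prepend. Next row=LF[11]=16
  step 4: row=16, L[16]='C', prepend. Next row=LF[16]=18
  step 5: row=18, L[18]='A', prepend. Next row=LF[18]=10
  step 6: row=10, L[10]='B', prepend. Next row=LF[10]=15
  step 7: row=15, L[15]='0', prepend. Next row=LF[15]=3
  step 8: row=3, L[3]='2', prepend. Next row=LF[3]=8
  step 9: row=8, L[8]='1', prepend. Next row=LF[8]=6
  step 10: row=6, L[6]='B', prepend. Next row=LF[6]=13
  step 11: row=13, L[13]='1', prepend. Next row=LF[13]=7
  step 12: row=7, L[7]='1', prepend. Next row=LF[7]=5
  step 13: row=5, L[5]='2', prepend. Next row=LF[5]=9
  step 14: row=9, L[9]='B', prepend. Next row=LF[9]=14
  step 15: row=14, L[14]='0', prepend. Next row=LF[14]=2
  step 16: row=2, L[2]='B', prepend. Next row=LF[2]=12
  step 17: row=12, L[12]='0', prepend. Next row=LF[12]=1
  step 18: row=1, L[1]='C', prepend. Next row=LF[1]=17
  step 19: row=17, L[17]='C', prepend. Next row=LF[17]=19
  step 20: row=19, L[19]='0', prepend. Next row=LF[19]=4
Reversed output: 0CC0B0B211B120BACBB$

Answer: 0CC0B0B211B120BACBB$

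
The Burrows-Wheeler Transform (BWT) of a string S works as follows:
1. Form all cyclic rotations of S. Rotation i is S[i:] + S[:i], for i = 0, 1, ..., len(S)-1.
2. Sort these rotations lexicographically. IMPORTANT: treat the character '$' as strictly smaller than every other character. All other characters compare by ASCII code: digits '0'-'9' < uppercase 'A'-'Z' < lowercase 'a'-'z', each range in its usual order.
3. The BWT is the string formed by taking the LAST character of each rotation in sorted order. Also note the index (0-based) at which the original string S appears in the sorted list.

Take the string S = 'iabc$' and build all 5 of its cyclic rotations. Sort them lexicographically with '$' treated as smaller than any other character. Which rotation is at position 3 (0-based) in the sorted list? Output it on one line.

All 5 rotations (rotation i = S[i:]+S[:i]):
  rot[0] = iabc$
  rot[1] = abc$i
  rot[2] = bc$ia
  rot[3] = c$iab
  rot[4] = $iabc
Sorted (with $ < everything):
  sorted[0] = $iabc
  sorted[1] = abc$i
  sorted[2] = bc$ia
  sorted[3] = c$iab
  sorted[4] = iabc$
sorted[3] = c$iab

Answer: c$iab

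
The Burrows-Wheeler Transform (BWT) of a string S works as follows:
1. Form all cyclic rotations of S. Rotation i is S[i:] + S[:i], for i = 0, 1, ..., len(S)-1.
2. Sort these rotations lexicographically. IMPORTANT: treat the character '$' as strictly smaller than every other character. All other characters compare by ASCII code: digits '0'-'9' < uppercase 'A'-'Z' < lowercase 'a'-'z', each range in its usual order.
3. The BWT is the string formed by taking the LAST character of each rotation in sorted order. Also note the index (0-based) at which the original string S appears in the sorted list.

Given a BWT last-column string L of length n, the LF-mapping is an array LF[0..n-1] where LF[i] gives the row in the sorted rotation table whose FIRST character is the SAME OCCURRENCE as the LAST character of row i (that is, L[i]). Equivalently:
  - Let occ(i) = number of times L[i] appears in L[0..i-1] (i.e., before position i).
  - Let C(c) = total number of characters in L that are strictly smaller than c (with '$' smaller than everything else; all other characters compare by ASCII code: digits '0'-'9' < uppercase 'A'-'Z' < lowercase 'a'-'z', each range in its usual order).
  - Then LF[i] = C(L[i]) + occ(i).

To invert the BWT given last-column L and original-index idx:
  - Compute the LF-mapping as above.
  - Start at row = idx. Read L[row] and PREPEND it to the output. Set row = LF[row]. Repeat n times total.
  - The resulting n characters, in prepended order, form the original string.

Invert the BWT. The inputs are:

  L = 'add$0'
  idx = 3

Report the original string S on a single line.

LF mapping: 2 3 4 0 1
Walk LF starting at row 3, prepending L[row]:
  step 1: row=3, L[3]='$', prepend. Next row=LF[3]=0
  step 2: row=0, L[0]='a', prepend. Next row=LF[0]=2
  step 3: row=2, L[2]='d', prepend. Next row=LF[2]=4
  step 4: row=4, L[4]='0', prepend. Next row=LF[4]=1
  step 5: row=1, L[1]='d', prepend. Next row=LF[1]=3
Reversed output: d0da$

Answer: d0da$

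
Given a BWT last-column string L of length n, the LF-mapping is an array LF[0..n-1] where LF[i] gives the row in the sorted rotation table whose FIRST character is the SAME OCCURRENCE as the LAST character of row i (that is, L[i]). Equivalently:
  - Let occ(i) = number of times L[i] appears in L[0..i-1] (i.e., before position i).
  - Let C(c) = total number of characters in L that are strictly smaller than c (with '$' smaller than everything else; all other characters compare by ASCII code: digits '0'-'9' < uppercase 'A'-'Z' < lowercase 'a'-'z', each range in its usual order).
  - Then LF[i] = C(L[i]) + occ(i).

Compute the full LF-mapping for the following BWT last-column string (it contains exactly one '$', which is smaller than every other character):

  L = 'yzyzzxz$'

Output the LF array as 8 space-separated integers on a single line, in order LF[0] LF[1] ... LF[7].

Answer: 2 4 3 5 6 1 7 0

Derivation:
Char counts: '$':1, 'x':1, 'y':2, 'z':4
C (first-col start): C('$')=0, C('x')=1, C('y')=2, C('z')=4
L[0]='y': occ=0, LF[0]=C('y')+0=2+0=2
L[1]='z': occ=0, LF[1]=C('z')+0=4+0=4
L[2]='y': occ=1, LF[2]=C('y')+1=2+1=3
L[3]='z': occ=1, LF[3]=C('z')+1=4+1=5
L[4]='z': occ=2, LF[4]=C('z')+2=4+2=6
L[5]='x': occ=0, LF[5]=C('x')+0=1+0=1
L[6]='z': occ=3, LF[6]=C('z')+3=4+3=7
L[7]='$': occ=0, LF[7]=C('$')+0=0+0=0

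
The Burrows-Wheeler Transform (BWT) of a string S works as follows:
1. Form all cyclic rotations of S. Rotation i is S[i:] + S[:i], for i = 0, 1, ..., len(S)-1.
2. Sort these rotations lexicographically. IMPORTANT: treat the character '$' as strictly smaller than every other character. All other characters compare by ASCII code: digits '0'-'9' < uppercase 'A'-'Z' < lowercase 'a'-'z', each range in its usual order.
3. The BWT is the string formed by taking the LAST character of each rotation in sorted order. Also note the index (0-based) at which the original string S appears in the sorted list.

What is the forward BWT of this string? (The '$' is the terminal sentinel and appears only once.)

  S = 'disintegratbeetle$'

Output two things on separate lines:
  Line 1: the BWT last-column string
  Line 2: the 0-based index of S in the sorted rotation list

Answer: ert$lbteesdtigiane
3

Derivation:
All 18 rotations (rotation i = S[i:]+S[:i]):
  rot[0] = disintegratbeetle$
  rot[1] = isintegratbeetle$d
  rot[2] = sintegratbeetle$di
  rot[3] = integratbeetle$dis
  rot[4] = ntegratbeetle$disi
  rot[5] = tegratbeetle$disin
  rot[6] = egratbeetle$disint
  rot[7] = gratbeetle$disinte
  rot[8] = ratbeetle$disinteg
  rot[9] = atbeetle$disintegr
  rot[10] = tbeetle$disintegra
  rot[11] = beetle$disintegrat
  rot[12] = eetle$disintegratb
  rot[13] = etle$disintegratbe
  rot[14] = tle$disintegratbee
  rot[15] = le$disintegratbeet
  rot[16] = e$disintegratbeetl
  rot[17] = $disintegratbeetle
Sorted (with $ < everything):
  sorted[0] = $disintegratbeetle  (last char: 'e')
  sorted[1] = atbeetle$disintegr  (last char: 'r')
  sorted[2] = beetle$disintegrat  (last char: 't')
  sorted[3] = disintegratbeetle$  (last char: '$')
  sorted[4] = e$disintegratbeetl  (last char: 'l')
  sorted[5] = eetle$disintegratb  (last char: 'b')
  sorted[6] = egratbeetle$disint  (last char: 't')
  sorted[7] = etle$disintegratbe  (last char: 'e')
  sorted[8] = gratbeetle$disinte  (last char: 'e')
  sorted[9] = integratbeetle$dis  (last char: 's')
  sorted[10] = isintegratbeetle$d  (last char: 'd')
  sorted[11] = le$disintegratbeet  (last char: 't')
  sorted[12] = ntegratbeetle$disi  (last char: 'i')
  sorted[13] = ratbeetle$disinteg  (last char: 'g')
  sorted[14] = sintegratbeetle$di  (last char: 'i')
  sorted[15] = tbeetle$disintegra  (last char: 'a')
  sorted[16] = tegratbeetle$disin  (last char: 'n')
  sorted[17] = tle$disintegratbee  (last char: 'e')
Last column: ert$lbteesdtigiane
Original string S is at sorted index 3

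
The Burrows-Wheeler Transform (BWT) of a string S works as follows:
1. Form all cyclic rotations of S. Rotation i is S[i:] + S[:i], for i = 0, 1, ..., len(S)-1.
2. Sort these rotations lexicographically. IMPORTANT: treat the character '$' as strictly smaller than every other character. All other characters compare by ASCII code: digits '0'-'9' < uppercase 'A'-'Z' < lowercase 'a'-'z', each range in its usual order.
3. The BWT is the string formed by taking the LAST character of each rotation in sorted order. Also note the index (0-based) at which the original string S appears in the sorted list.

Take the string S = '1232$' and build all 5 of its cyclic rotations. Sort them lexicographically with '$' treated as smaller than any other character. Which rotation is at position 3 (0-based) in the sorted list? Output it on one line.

Answer: 232$1

Derivation:
All 5 rotations (rotation i = S[i:]+S[:i]):
  rot[0] = 1232$
  rot[1] = 232$1
  rot[2] = 32$12
  rot[3] = 2$123
  rot[4] = $1232
Sorted (with $ < everything):
  sorted[0] = $1232
  sorted[1] = 1232$
  sorted[2] = 2$123
  sorted[3] = 232$1
  sorted[4] = 32$12
sorted[3] = 232$1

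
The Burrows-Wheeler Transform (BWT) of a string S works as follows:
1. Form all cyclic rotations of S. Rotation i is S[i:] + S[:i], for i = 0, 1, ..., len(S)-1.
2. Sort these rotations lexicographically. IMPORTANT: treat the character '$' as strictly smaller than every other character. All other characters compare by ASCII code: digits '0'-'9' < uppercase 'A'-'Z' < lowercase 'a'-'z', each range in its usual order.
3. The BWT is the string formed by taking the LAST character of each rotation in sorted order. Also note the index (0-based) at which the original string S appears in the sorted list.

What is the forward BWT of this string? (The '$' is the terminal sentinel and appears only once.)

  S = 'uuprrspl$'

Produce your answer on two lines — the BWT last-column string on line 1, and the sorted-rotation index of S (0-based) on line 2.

Answer: lpsuprru$
8

Derivation:
All 9 rotations (rotation i = S[i:]+S[:i]):
  rot[0] = uuprrspl$
  rot[1] = uprrspl$u
  rot[2] = prrspl$uu
  rot[3] = rrspl$uup
  rot[4] = rspl$uupr
  rot[5] = spl$uuprr
  rot[6] = pl$uuprrs
  rot[7] = l$uuprrsp
  rot[8] = $uuprrspl
Sorted (with $ < everything):
  sorted[0] = $uuprrspl  (last char: 'l')
  sorted[1] = l$uuprrsp  (last char: 'p')
  sorted[2] = pl$uuprrs  (last char: 's')
  sorted[3] = prrspl$uu  (last char: 'u')
  sorted[4] = rrspl$uup  (last char: 'p')
  sorted[5] = rspl$uupr  (last char: 'r')
  sorted[6] = spl$uuprr  (last char: 'r')
  sorted[7] = uprrspl$u  (last char: 'u')
  sorted[8] = uuprrspl$  (last char: '$')
Last column: lpsuprru$
Original string S is at sorted index 8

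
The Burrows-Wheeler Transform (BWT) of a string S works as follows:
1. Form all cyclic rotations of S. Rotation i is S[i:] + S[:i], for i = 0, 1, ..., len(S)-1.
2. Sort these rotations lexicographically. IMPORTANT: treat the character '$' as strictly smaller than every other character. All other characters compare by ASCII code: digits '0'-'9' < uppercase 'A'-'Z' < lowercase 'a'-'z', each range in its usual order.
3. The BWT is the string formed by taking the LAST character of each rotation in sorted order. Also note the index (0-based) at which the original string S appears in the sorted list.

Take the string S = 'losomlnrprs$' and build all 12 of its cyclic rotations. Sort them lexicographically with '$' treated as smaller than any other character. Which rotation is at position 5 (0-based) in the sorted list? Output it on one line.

All 12 rotations (rotation i = S[i:]+S[:i]):
  rot[0] = losomlnrprs$
  rot[1] = osomlnrprs$l
  rot[2] = somlnrprs$lo
  rot[3] = omlnrprs$los
  rot[4] = mlnrprs$loso
  rot[5] = lnrprs$losom
  rot[6] = nrprs$losoml
  rot[7] = rprs$losomln
  rot[8] = prs$losomlnr
  rot[9] = rs$losomlnrp
  rot[10] = s$losomlnrpr
  rot[11] = $losomlnrprs
Sorted (with $ < everything):
  sorted[0] = $losomlnrprs
  sorted[1] = lnrprs$losom
  sorted[2] = losomlnrprs$
  sorted[3] = mlnrprs$loso
  sorted[4] = nrprs$losoml
  sorted[5] = omlnrprs$los
  sorted[6] = osomlnrprs$l
  sorted[7] = prs$losomlnr
  sorted[8] = rprs$losomln
  sorted[9] = rs$losomlnrp
  sorted[10] = s$losomlnrpr
  sorted[11] = somlnrprs$lo
sorted[5] = omlnrprs$los

Answer: omlnrprs$los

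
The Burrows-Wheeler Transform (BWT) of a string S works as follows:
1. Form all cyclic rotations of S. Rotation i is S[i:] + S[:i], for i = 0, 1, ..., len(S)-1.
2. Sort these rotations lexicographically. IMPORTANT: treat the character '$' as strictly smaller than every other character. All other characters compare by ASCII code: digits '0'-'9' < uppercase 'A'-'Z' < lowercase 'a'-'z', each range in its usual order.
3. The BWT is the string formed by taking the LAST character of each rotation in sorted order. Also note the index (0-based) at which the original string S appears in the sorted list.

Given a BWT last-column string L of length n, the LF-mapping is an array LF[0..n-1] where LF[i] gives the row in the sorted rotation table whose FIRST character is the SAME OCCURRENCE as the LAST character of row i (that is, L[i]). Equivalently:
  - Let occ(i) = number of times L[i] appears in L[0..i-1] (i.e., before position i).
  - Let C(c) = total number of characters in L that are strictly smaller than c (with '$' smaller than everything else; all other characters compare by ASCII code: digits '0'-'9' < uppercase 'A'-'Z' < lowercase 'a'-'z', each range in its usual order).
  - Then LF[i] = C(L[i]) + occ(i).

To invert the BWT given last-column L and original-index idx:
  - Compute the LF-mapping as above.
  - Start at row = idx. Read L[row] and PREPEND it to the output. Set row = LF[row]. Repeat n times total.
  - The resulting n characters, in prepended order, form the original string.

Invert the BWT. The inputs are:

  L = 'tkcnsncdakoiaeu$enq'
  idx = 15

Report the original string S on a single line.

LF mapping: 17 9 3 11 16 12 4 5 1 10 14 8 2 6 18 0 7 13 15
Walk LF starting at row 15, prepending L[row]:
  step 1: row=15, L[15]='$', prepend. Next row=LF[15]=0
  step 2: row=0, L[0]='t', prepend. Next row=LF[0]=17
  step 3: row=17, L[17]='n', prepend. Next row=LF[17]=13
  step 4: row=13, L[13]='e', prepend. Next row=LF[13]=6
  step 5: row=6, L[6]='c', prepend. Next row=LF[6]=4
  step 6: row=4, L[4]='s', prepend. Next row=LF[4]=16
  step 7: row=16, L[16]='e', prepend. Next row=LF[16]=7
  step 8: row=7, L[7]='d', prepend. Next row=LF[7]=5
  step 9: row=5, L[5]='n', prepend. Next row=LF[5]=12
  step 10: row=12, L[12]='a', prepend. Next row=LF[12]=2
  step 11: row=2, L[2]='c', prepend. Next row=LF[2]=3
  step 12: row=3, L[3]='n', prepend. Next row=LF[3]=11
  step 13: row=11, L[11]='i', prepend. Next row=LF[11]=8
  step 14: row=8, L[8]='a', prepend. Next row=LF[8]=1
  step 15: row=1, L[1]='k', prepend. Next row=LF[1]=9
  step 16: row=9, L[9]='k', prepend. Next row=LF[9]=10
  step 17: row=10, L[10]='o', prepend. Next row=LF[10]=14
  step 18: row=14, L[14]='u', prepend. Next row=LF[14]=18
  step 19: row=18, L[18]='q', prepend. Next row=LF[18]=15
Reversed output: quokkaincandescent$

Answer: quokkaincandescent$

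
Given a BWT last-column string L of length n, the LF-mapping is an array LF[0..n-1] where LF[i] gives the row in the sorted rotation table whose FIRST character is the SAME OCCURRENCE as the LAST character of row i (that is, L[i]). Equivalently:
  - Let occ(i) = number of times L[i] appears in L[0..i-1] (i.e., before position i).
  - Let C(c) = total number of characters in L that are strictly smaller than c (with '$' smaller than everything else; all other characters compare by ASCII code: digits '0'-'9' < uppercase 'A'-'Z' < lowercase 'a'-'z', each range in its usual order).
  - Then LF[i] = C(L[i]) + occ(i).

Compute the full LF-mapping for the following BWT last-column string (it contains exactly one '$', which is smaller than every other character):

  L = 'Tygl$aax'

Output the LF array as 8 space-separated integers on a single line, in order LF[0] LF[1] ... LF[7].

Char counts: '$':1, 'T':1, 'a':2, 'g':1, 'l':1, 'x':1, 'y':1
C (first-col start): C('$')=0, C('T')=1, C('a')=2, C('g')=4, C('l')=5, C('x')=6, C('y')=7
L[0]='T': occ=0, LF[0]=C('T')+0=1+0=1
L[1]='y': occ=0, LF[1]=C('y')+0=7+0=7
L[2]='g': occ=0, LF[2]=C('g')+0=4+0=4
L[3]='l': occ=0, LF[3]=C('l')+0=5+0=5
L[4]='$': occ=0, LF[4]=C('$')+0=0+0=0
L[5]='a': occ=0, LF[5]=C('a')+0=2+0=2
L[6]='a': occ=1, LF[6]=C('a')+1=2+1=3
L[7]='x': occ=0, LF[7]=C('x')+0=6+0=6

Answer: 1 7 4 5 0 2 3 6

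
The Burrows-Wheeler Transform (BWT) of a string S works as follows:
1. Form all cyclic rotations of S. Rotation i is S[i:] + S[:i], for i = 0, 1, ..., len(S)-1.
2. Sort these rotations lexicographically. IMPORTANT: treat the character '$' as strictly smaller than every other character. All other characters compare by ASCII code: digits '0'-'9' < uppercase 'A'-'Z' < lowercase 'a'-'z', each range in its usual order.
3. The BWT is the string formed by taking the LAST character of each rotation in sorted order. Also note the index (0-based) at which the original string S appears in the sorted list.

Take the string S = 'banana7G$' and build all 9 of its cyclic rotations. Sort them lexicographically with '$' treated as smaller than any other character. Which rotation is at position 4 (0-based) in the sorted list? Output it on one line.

Answer: ana7G$ban

Derivation:
All 9 rotations (rotation i = S[i:]+S[:i]):
  rot[0] = banana7G$
  rot[1] = anana7G$b
  rot[2] = nana7G$ba
  rot[3] = ana7G$ban
  rot[4] = na7G$bana
  rot[5] = a7G$banan
  rot[6] = 7G$banana
  rot[7] = G$banana7
  rot[8] = $banana7G
Sorted (with $ < everything):
  sorted[0] = $banana7G
  sorted[1] = 7G$banana
  sorted[2] = G$banana7
  sorted[3] = a7G$banan
  sorted[4] = ana7G$ban
  sorted[5] = anana7G$b
  sorted[6] = banana7G$
  sorted[7] = na7G$bana
  sorted[8] = nana7G$ba
sorted[4] = ana7G$ban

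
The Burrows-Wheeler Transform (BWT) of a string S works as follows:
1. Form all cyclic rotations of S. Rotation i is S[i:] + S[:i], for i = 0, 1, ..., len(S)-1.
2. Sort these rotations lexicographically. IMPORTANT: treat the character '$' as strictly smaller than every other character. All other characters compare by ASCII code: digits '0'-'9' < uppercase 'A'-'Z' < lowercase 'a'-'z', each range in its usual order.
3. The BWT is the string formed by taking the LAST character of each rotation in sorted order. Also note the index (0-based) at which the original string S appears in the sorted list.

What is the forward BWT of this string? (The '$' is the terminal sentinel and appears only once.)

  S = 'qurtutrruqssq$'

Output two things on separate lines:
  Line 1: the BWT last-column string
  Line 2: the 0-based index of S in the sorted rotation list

All 14 rotations (rotation i = S[i:]+S[:i]):
  rot[0] = qurtutrruqssq$
  rot[1] = urtutrruqssq$q
  rot[2] = rtutrruqssq$qu
  rot[3] = tutrruqssq$qur
  rot[4] = utrruqssq$qurt
  rot[5] = trruqssq$qurtu
  rot[6] = rruqssq$qurtut
  rot[7] = ruqssq$qurtutr
  rot[8] = uqssq$qurtutrr
  rot[9] = qssq$qurtutrru
  rot[10] = ssq$qurtutrruq
  rot[11] = sq$qurtutrruqs
  rot[12] = q$qurtutrruqss
  rot[13] = $qurtutrruqssq
Sorted (with $ < everything):
  sorted[0] = $qurtutrruqssq  (last char: 'q')
  sorted[1] = q$qurtutrruqss  (last char: 's')
  sorted[2] = qssq$qurtutrru  (last char: 'u')
  sorted[3] = qurtutrruqssq$  (last char: '$')
  sorted[4] = rruqssq$qurtut  (last char: 't')
  sorted[5] = rtutrruqssq$qu  (last char: 'u')
  sorted[6] = ruqssq$qurtutr  (last char: 'r')
  sorted[7] = sq$qurtutrruqs  (last char: 's')
  sorted[8] = ssq$qurtutrruq  (last char: 'q')
  sorted[9] = trruqssq$qurtu  (last char: 'u')
  sorted[10] = tutrruqssq$qur  (last char: 'r')
  sorted[11] = uqssq$qurtutrr  (last char: 'r')
  sorted[12] = urtutrruqssq$q  (last char: 'q')
  sorted[13] = utrruqssq$qurt  (last char: 't')
Last column: qsu$tursqurrqt
Original string S is at sorted index 3

Answer: qsu$tursqurrqt
3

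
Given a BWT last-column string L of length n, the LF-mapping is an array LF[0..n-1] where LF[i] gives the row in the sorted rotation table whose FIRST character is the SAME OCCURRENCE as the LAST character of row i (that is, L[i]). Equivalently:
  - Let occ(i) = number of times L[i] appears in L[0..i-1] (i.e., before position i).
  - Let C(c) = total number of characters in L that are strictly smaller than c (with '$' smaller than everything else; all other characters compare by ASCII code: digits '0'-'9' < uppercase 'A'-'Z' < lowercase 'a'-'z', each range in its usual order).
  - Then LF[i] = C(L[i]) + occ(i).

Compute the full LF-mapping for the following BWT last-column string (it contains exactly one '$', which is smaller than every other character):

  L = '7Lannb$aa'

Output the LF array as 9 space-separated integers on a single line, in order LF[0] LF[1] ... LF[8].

Char counts: '$':1, '7':1, 'L':1, 'a':3, 'b':1, 'n':2
C (first-col start): C('$')=0, C('7')=1, C('L')=2, C('a')=3, C('b')=6, C('n')=7
L[0]='7': occ=0, LF[0]=C('7')+0=1+0=1
L[1]='L': occ=0, LF[1]=C('L')+0=2+0=2
L[2]='a': occ=0, LF[2]=C('a')+0=3+0=3
L[3]='n': occ=0, LF[3]=C('n')+0=7+0=7
L[4]='n': occ=1, LF[4]=C('n')+1=7+1=8
L[5]='b': occ=0, LF[5]=C('b')+0=6+0=6
L[6]='$': occ=0, LF[6]=C('$')+0=0+0=0
L[7]='a': occ=1, LF[7]=C('a')+1=3+1=4
L[8]='a': occ=2, LF[8]=C('a')+2=3+2=5

Answer: 1 2 3 7 8 6 0 4 5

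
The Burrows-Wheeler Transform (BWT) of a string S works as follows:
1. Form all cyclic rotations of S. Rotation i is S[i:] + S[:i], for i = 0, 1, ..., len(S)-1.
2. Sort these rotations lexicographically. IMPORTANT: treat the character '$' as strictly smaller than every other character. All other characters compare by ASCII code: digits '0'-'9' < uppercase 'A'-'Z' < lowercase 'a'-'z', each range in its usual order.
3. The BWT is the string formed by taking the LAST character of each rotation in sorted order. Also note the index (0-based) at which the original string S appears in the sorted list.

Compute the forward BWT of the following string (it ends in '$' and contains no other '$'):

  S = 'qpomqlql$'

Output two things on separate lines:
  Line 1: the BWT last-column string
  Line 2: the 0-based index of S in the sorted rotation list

Answer: lqqopqlm$
8

Derivation:
All 9 rotations (rotation i = S[i:]+S[:i]):
  rot[0] = qpomqlql$
  rot[1] = pomqlql$q
  rot[2] = omqlql$qp
  rot[3] = mqlql$qpo
  rot[4] = qlql$qpom
  rot[5] = lql$qpomq
  rot[6] = ql$qpomql
  rot[7] = l$qpomqlq
  rot[8] = $qpomqlql
Sorted (with $ < everything):
  sorted[0] = $qpomqlql  (last char: 'l')
  sorted[1] = l$qpomqlq  (last char: 'q')
  sorted[2] = lql$qpomq  (last char: 'q')
  sorted[3] = mqlql$qpo  (last char: 'o')
  sorted[4] = omqlql$qp  (last char: 'p')
  sorted[5] = pomqlql$q  (last char: 'q')
  sorted[6] = ql$qpomql  (last char: 'l')
  sorted[7] = qlql$qpom  (last char: 'm')
  sorted[8] = qpomqlql$  (last char: '$')
Last column: lqqopqlm$
Original string S is at sorted index 8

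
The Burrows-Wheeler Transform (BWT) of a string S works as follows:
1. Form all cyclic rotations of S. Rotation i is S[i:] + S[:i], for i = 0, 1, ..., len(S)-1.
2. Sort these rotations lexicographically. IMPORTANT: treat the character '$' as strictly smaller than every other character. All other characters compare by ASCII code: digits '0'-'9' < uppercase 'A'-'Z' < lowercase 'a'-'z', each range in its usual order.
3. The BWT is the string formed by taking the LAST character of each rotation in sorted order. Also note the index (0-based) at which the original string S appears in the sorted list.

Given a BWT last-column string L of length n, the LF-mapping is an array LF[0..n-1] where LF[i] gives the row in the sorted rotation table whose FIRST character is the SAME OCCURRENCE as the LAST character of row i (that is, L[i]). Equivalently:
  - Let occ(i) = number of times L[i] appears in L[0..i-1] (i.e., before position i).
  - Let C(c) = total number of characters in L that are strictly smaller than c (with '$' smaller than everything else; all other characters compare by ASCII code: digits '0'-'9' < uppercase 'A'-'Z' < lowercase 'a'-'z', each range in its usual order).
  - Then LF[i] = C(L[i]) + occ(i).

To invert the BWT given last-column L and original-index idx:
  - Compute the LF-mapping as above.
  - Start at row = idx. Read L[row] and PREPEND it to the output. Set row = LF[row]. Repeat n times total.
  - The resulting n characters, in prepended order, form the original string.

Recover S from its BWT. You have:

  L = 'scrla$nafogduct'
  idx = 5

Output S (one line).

LF mapping: 12 3 11 8 1 0 9 2 6 10 7 5 14 4 13
Walk LF starting at row 5, prepending L[row]:
  step 1: row=5, L[5]='$', prepend. Next row=LF[5]=0
  step 2: row=0, L[0]='s', prepend. Next row=LF[0]=12
  step 3: row=12, L[12]='u', prepend. Next row=LF[12]=14
  step 4: row=14, L[14]='t', prepend. Next row=LF[14]=13
  step 5: row=13, L[13]='c', prepend. Next row=LF[13]=4
  step 6: row=4, L[4]='a', prepend. Next row=LF[4]=1
  step 7: row=1, L[1]='c', prepend. Next row=LF[1]=3
  step 8: row=3, L[3]='l', prepend. Next row=LF[3]=8
  step 9: row=8, L[8]='f', prepend. Next row=LF[8]=6
  step 10: row=6, L[6]='n', prepend. Next row=LF[6]=9
  step 11: row=9, L[9]='o', prepend. Next row=LF[9]=10
  step 12: row=10, L[10]='g', prepend. Next row=LF[10]=7
  step 13: row=7, L[7]='a', prepend. Next row=LF[7]=2
  step 14: row=2, L[2]='r', prepend. Next row=LF[2]=11
  step 15: row=11, L[11]='d', prepend. Next row=LF[11]=5
Reversed output: dragonflcactus$

Answer: dragonflcactus$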